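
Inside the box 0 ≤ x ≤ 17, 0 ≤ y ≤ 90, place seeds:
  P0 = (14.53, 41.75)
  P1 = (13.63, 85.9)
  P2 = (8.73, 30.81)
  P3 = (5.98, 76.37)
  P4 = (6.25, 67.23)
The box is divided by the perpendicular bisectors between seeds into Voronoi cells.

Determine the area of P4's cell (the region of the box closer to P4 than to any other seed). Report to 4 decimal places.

Area of P4's cell: 305.9087

1. box [0,17]×[0,90]: [(0, 0) (17, 0) (17, 90) (0, 90)]
2. ⊥bis P4·P0 via (10.39,54.49): [(0, 51.1137) (17, 56.638) (17, 90) (0, 90)]  |A|=614.111
3. ⊥bis P4·P1 via (9.94,76.565): [(0, 80.4941) (0, 51.1137) (17, 56.638) (17, 73.7743)]  |A|=395.3926
4. ⊥bis P4·P2 via (7.49,49.02): [(0, 80.4941) (0, 51.1137) (17, 56.638) (17, 73.7743)]  |A|=395.3926
5. ⊥bis P4·P3 via (6.115,71.8): [(0, 71.6194) (0, 51.1137) (17, 56.638) (17, 72.1215)]  |A|=305.9087
6. canonical 4-gon: [(0, 71.6194) (0, 51.1137) (17, 56.638) (17, 72.1215)]
7. shoelace: 305.9087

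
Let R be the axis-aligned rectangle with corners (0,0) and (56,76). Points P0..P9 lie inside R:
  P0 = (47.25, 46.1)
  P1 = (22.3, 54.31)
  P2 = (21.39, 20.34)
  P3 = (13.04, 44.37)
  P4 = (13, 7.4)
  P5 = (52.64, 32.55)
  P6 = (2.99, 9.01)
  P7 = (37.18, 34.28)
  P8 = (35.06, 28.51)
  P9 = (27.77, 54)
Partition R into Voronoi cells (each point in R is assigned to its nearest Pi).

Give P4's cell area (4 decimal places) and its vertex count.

Area of P4's cell: 298.9597 (3 vertices)

1. box [0,56]×[0,76]: [(0, 0) (56, 0) (56, 76) (0, 76)]
2. ⊥bis P4·P0 via (30.125,26.75): [(0, 53.411) (0, 0) (56, 0) (56, 3.8503)]  |A|=1603.3165
3. ⊥bis P4·P1 via (17.65,30.855): [(27.7489, 28.8529) (0, 34.3541) (0, 0) (56, 0) (56, 3.8503)]  |A|=1338.9129
4. ⊥bis P4·P2 via (17.195,13.87): [(0, 25.0188) (0, 0) (38.5869, 0)]  |A|=482.6995
5. ⊥bis P4·P3 via (13.02,25.885): [(0, 25.0188) (0, 0) (38.5869, 0)]  |A|=482.6995
6. ⊥bis P4·P5 via (32.82,19.975): [(0, 25.0188) (0, 0) (38.5869, 0)]  |A|=482.6995
7. ⊥bis P4·P6 via (7.995,8.205): [(9.6889, 18.7368) (6.6753, 0) (38.5869, 0)]  |A|=298.9597
8. ⊥bis P4·P7 via (25.09,20.84): [(9.6889, 18.7368) (6.6753, 0) (38.5869, 0)]  |A|=298.9597
9. ⊥bis P4·P8 via (24.03,17.955): [(9.6889, 18.7368) (6.6753, 0) (38.5869, 0)]  |A|=298.9597
10. ⊥bis P4·P9 via (20.385,30.7): [(9.6889, 18.7368) (6.6753, 0) (38.5869, 0)]  |A|=298.9597
11. canonical 3-gon: [(9.6889, 18.7368) (6.6753, 0) (38.5869, 0)]
12. shoelace: 298.9597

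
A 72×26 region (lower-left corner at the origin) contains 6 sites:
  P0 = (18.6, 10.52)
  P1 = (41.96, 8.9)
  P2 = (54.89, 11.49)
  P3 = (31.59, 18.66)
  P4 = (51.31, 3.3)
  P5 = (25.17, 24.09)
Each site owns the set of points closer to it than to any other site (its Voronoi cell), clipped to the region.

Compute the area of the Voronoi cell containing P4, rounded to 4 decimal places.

Area of P4's cell: 126.6091

1. box [0,72]×[0,26]: [(0, 0) (72, 0) (72, 26) (0, 26)]
2. ⊥bis P4·P0 via (34.955,6.91): [(33.4298, 0) (72, 0) (72, 26) (39.1687, 26)]  |A|=928.22
3. ⊥bis P4·P1 via (46.635,6.1): [(42.9815, 0) (72, 0) (72, 26) (58.5537, 26)]  |A|=552.0419
4. ⊥bis P4·P2 via (53.1,7.395): [(48.5911, 9.3659) (42.9815, 0) (70.0176, 0)]  |A|=126.6091
5. ⊥bis P4·P3 via (41.45,10.98): [(48.5911, 9.3659) (42.9815, 0) (70.0176, 0)]  |A|=126.6091
6. ⊥bis P4·P5 via (38.24,13.695): [(48.5911, 9.3659) (42.9815, 0) (70.0176, 0)]  |A|=126.6091
7. canonical 3-gon: [(48.5911, 9.3659) (42.9815, 0) (70.0176, 0)]
8. shoelace: 126.6091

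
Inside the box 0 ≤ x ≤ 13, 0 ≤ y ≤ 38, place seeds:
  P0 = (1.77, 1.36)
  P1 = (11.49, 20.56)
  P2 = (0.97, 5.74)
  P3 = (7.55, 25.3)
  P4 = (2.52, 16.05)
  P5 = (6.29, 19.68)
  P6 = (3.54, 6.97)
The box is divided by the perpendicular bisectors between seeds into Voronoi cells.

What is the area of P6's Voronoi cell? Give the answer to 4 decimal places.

Area of P6's cell: 102.8583

1. box [0,13]×[0,38]: [(0, 0) (13, 0) (13, 38) (0, 38)]
2. ⊥bis P6·P0 via (2.655,4.165): [(0, 5.0027) (13, 0.9011) (13, 38) (0, 38)]  |A|=455.6257
3. ⊥bis P6·P1 via (7.515,13.765): [(0, 18.1612) (0, 5.0027) (13, 0.9011) (13, 10.5563)]  |A|=148.2896
4. ⊥bis P6·P2 via (2.255,6.355): [(0, 18.1612) (0, 11.0667) (3.4184, 3.9241) (13, 0.9011) (13, 10.5563)]  |A|=137.925
5. ⊥bis P6·P3 via (5.545,16.135): [(2.2203, 16.8623) (0, 17.3481) (0, 11.0667) (3.4184, 3.9241) (13, 0.9011) (13, 10.5563)]  |A|=137.0223
6. ⊥bis P6·P4 via (3.03,11.51): [(10.0263, 12.2959) (0, 11.1696) (0, 11.0667) (3.4184, 3.9241) (13, 0.9011) (13, 10.5563)]  |A|=102.8753
7. ⊥bis P6·P5 via (4.915,13.325): [(10.2347, 12.174) (9.7925, 12.2697) (0, 11.1696) (0, 11.0667) (3.4184, 3.9241) (13, 0.9011) (13, 10.5563)]  |A|=102.8583
8. canonical 7-gon: [(10.2347, 12.174) (9.7925, 12.2697) (0, 11.1696) (0, 11.0667) (3.4184, 3.9241) (13, 0.9011) (13, 10.5563)]
9. shoelace: 102.8583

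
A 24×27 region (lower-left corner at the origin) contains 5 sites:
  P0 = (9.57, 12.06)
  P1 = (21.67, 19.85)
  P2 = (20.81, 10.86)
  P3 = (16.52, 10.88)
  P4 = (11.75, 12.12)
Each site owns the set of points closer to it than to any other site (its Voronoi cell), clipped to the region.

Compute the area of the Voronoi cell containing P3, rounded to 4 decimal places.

Area of P3's cell: 88.4830

1. box [0,24]×[0,27]: [(0, 0) (24, 0) (24, 27) (0, 27)]
2. ⊥bis P3·P0 via (13.045,11.47): [(11.0976, 0) (24, 0) (24, 27) (15.6817, 27)]  |A|=286.4791
3. ⊥bis P3·P1 via (19.095,15.365): [(14.1849, 18.184) (11.0976, 0) (24, 0) (24, 12.5489)]  |A|=178.8931
4. ⊥bis P3·P2 via (18.665,10.87): [(18.687, 15.5992) (14.1849, 18.184) (11.0976, 0) (18.6143, 0)]  |A|=103.5511
5. ⊥bis P3·P4 via (14.135,11.5): [(18.687, 15.5992) (15.6534, 17.3409) (11.1455, 0) (18.6143, 0)]  |A|=88.483
6. canonical 4-gon: [(18.687, 15.5992) (15.6534, 17.3409) (11.1455, 0) (18.6143, 0)]
7. shoelace: 88.483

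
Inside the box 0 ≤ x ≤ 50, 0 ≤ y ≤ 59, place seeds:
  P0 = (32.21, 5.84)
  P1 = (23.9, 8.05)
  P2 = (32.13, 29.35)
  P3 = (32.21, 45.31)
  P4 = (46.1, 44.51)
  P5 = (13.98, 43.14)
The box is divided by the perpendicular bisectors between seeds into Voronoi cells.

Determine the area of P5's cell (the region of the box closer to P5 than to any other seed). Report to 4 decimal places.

1. box [0,50]×[0,59]: [(0, 0) (50, 0) (50, 59) (0, 59)]
2. ⊥bis P5·P0 via (23.095,24.49): [(0, 13.2026) (50, 37.6395) (50, 59) (0, 59)]  |A|=1678.9475
3. ⊥bis P5·P1 via (18.94,25.595): [(0, 20.2406) (34.1591, 29.8975) (50, 37.6395) (50, 59) (0, 59)]  |A|=1558.7403
4. ⊥bis P5·P2 via (23.055,36.245): [(0, 20.2406) (13.8755, 24.1633) (40.3438, 59) (0, 59)]  |A|=971.6265
5. ⊥bis P5·P3 via (23.095,44.225): [(0, 20.2406) (13.8755, 24.1633) (23.9108, 37.3714) (21.3363, 59) (0, 59)]  |A|=766.0735
6. ⊥bis P5·P4 via (30.04,43.825): [(0, 20.2406) (13.8755, 24.1633) (23.9108, 37.3714) (21.3363, 59) (0, 59)]  |A|=766.0735
7. canonical 5-gon: [(0, 20.2406) (13.8755, 24.1633) (23.9108, 37.3714) (21.3363, 59) (0, 59)]
8. shoelace: 766.0735

Area of P5's cell: 766.0735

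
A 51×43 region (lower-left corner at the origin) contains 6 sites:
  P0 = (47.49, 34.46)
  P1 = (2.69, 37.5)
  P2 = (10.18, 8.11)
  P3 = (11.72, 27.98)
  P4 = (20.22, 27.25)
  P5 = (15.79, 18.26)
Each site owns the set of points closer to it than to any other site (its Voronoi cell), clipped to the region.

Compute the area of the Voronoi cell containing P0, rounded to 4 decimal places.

Area of P0's cell: 611.4204

1. box [0,51]×[0,43]: [(0, 0) (51, 0) (51, 43) (0, 43)]
2. ⊥bis P0·P1 via (25.09,35.98): [(22.6485, 0) (51, 0) (51, 43) (25.5664, 43)]  |A|=1156.3806
3. ⊥bis P0·P2 via (28.835,21.285): [(24.5085, 27.411) (43.8674, 0) (51, 0) (51, 43) (25.5664, 43)]  |A|=865.5645
4. ⊥bis P0·P3 via (29.605,31.22): [(32.2914, 16.391) (43.8674, 0) (51, 0) (51, 43) (27.471, 43)]  |A|=773.7325
5. ⊥bis P0·P4 via (33.855,30.855): [(40.9031, 4.1973) (43.8674, 0) (51, 0) (51, 43) (30.6439, 43)]  |A|=626.9868
6. ⊥bis P0·P5 via (31.64,26.36): [(38.6918, 12.5612) (45.111, 0) (51, 0) (51, 43) (30.6439, 43)]  |A|=611.4204
7. canonical 5-gon: [(38.6918, 12.5612) (45.111, 0) (51, 0) (51, 43) (30.6439, 43)]
8. shoelace: 611.4204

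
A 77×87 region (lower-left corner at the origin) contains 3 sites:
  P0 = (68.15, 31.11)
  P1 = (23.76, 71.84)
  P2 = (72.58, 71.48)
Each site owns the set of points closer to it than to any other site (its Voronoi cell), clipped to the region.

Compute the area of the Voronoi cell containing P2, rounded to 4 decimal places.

Area of P2's cell: 1005.0786

1. box [0,77]×[0,87]: [(0, 0) (77, 0) (77, 87) (0, 87)]
2. ⊥bis P2·P0 via (70.365,51.295): [(0, 59.0165) (77, 50.5669) (77, 87) (0, 87)]  |A|=2480.0388
3. ⊥bis P2·P1 via (48.17,71.66): [(48.0379, 53.7451) (77, 50.5669) (77, 87) (48.2831, 87)]  |A|=1005.0786
4. canonical 4-gon: [(48.0379, 53.7451) (77, 50.5669) (77, 87) (48.2831, 87)]
5. shoelace: 1005.0786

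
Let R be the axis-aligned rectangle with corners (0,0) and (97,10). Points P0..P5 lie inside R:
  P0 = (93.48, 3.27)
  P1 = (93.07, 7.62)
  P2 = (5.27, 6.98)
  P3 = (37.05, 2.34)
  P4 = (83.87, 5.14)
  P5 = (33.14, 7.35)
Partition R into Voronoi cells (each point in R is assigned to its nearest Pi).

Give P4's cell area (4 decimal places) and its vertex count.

Area of P4's cell: 278.7099 (5 vertices)

1. box [0,97]×[0,10]: [(0, 0) (97, 0) (97, 10) (0, 10)]
2. ⊥bis P4·P0 via (88.675,4.205): [(0, 0) (87.8568, 0) (89.8026, 10) (0, 10)]  |A|=888.297
3. ⊥bis P4·P1 via (88.47,6.38): [(0, 0) (87.8568, 0) (88.8349, 5.0265) (87.4942, 10) (0, 10)]  |A|=882.5564
4. ⊥bis P4·P2 via (44.57,6.06): [(44.4281, 0) (87.8568, 0) (88.8349, 5.0265) (87.4942, 10) (44.6622, 10)]  |A|=437.1045
5. ⊥bis P4·P3 via (60.46,3.74): [(60.6837, 0) (87.8568, 0) (88.8349, 5.0265) (87.4942, 10) (60.0856, 10)]  |A|=278.7099
6. ⊥bis P4·P5 via (58.505,6.245): [(60.6837, 0) (87.8568, 0) (88.8349, 5.0265) (87.4942, 10) (60.0856, 10)]  |A|=278.7099
7. canonical 5-gon: [(60.6837, 0) (87.8568, 0) (88.8349, 5.0265) (87.4942, 10) (60.0856, 10)]
8. shoelace: 278.7099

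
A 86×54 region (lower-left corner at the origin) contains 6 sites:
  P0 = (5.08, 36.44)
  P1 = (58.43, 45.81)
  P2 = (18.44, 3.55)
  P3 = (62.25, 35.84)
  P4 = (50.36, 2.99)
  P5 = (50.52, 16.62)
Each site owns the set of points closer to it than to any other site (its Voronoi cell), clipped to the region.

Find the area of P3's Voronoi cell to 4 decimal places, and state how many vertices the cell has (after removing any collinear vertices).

1. box [0,86]×[0,54]: [(0, 0) (86, 0) (86, 54) (0, 54)]
2. ⊥bis P3·P0 via (33.665,36.14): [(33.2857, 0) (86, 0) (86, 54) (33.8524, 54)]  |A|=2831.2699
3. ⊥bis P3·P1 via (60.34,40.825): [(33.6067, 30.5821) (33.2857, 0) (86, 0) (86, 50.6566)]  |A|=2133.0922
4. ⊥bis P3·P2 via (40.345,19.695): [(33.6067, 30.5821) (33.5886, 28.8618) (54.8611, 0) (86, 0) (86, 50.6566)]  |A|=1821.7391
5. ⊥bis P3·P4 via (56.305,19.415): [(33.6067, 30.5821) (33.5886, 28.8618) (34.8197, 27.1916) (86, 8.6669) (86, 50.6566)]  |A|=1176.5931
6. ⊥bis P3·P5 via (56.385,26.23): [(43.2191, 34.2652) (83.9423, 9.4117) (86, 8.6669) (86, 50.6566)]  |A|=908.5826
7. canonical 4-gon: [(43.2191, 34.2652) (83.9423, 9.4117) (86, 8.6669) (86, 50.6566)]
8. shoelace: 908.5826

Area of P3's cell: 908.5826 (4 vertices)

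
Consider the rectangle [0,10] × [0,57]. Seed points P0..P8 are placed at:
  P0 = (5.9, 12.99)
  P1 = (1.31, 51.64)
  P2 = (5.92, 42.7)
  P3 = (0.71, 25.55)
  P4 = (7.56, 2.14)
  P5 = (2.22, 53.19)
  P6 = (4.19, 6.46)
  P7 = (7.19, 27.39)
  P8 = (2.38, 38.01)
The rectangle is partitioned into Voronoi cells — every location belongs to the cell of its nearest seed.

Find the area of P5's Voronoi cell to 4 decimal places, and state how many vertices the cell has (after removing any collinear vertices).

1. box [0,10]×[0,57]: [(0, 0) (10, 0) (10, 57) (0, 57)]
2. ⊥bis P5·P0 via (4.06,33.09): [(0, 32.7183) (10, 33.6338) (10, 57) (0, 57)]  |A|=238.2395
3. ⊥bis P5·P1 via (1.765,52.415): [(0, 53.4512) (10, 47.5803) (10, 57) (0, 57)]  |A|=64.8426
4. ⊥bis P5·P2 via (4.07,47.945): [(0, 53.4512) (7.3863, 49.1147) (10, 50.0366) (10, 57) (0, 57)]  |A|=61.6325
5. ⊥bis P5·P3 via (1.465,39.37): [(0, 53.4512) (7.3863, 49.1147) (10, 50.0366) (10, 57) (0, 57)]  |A|=61.6325
6. ⊥bis P5·P4 via (4.89,27.665): [(0, 53.4512) (7.3863, 49.1147) (10, 50.0366) (10, 57) (0, 57)]  |A|=61.6325
7. ⊥bis P5·P6 via (3.205,29.825): [(0, 53.4512) (7.3863, 49.1147) (10, 50.0366) (10, 57) (0, 57)]  |A|=61.6325
8. ⊥bis P5·P7 via (4.705,40.29): [(0, 53.4512) (7.3863, 49.1147) (10, 50.0366) (10, 57) (0, 57)]  |A|=61.6325
9. ⊥bis P5·P8 via (2.3,45.6): [(0, 53.4512) (7.3863, 49.1147) (10, 50.0366) (10, 57) (0, 57)]  |A|=61.6325
10. canonical 5-gon: [(0, 53.4512) (7.3863, 49.1147) (10, 50.0366) (10, 57) (0, 57)]
11. shoelace: 61.6325

Area of P5's cell: 61.6325 (5 vertices)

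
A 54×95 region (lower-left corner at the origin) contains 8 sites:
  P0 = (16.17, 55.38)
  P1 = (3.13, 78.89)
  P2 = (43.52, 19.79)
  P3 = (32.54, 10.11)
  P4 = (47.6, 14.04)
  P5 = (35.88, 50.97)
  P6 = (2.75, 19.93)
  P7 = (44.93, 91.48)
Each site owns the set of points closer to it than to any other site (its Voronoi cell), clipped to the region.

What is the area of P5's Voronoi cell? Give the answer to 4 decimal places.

1. box [0,54]×[0,95]: [(0, 0) (54, 0) (54, 95) (0, 95)]
2. ⊥bis P5·P0 via (26.025,53.175): [(14.1274, 0) (54, 0) (54, 95) (35.3831, 95)]  |A|=2778.2511
3. ⊥bis P5·P1 via (19.505,64.93): [(31.9111, 79.4823) (14.1274, 0) (54, 0) (54, 95) (45.1402, 95)]  |A|=2702.5469
4. ⊥bis P5·P2 via (39.7,35.38): [(31.9111, 79.4823) (21.0193, 30.8027) (54, 38.8839) (54, 95) (45.1402, 95)]  |A|=1447.2462
5. ⊥bis P5·P3 via (34.21,30.54): [(31.9111, 79.4823) (21.1985, 31.6036) (23.5151, 31.4142) (54, 38.8839) (54, 95) (45.1402, 95)]  |A|=1446.3016
6. ⊥bis P5·P4 via (41.74,32.505): [(31.9111, 79.4823) (21.1985, 31.6036) (23.5151, 31.4142) (54, 38.8839) (54, 95) (45.1402, 95)]  |A|=1446.3016
7. ⊥bis P5·P6 via (19.315,35.45): [(31.9111, 79.4823) (21.5301, 33.0857) (23.0614, 31.4513) (23.5151, 31.4142) (54, 38.8839) (54, 95) (45.1402, 95)]  |A|=1444.8958
8. ⊥bis P5·P7 via (40.405,71.225): [(30.5559, 73.4253) (21.5301, 33.0857) (23.0614, 31.4513) (23.5151, 31.4142) (54, 38.8839) (54, 68.1879)]  |A|=1005.4797
9. canonical 6-gon: [(30.5559, 73.4253) (21.5301, 33.0857) (23.0614, 31.4513) (23.5151, 31.4142) (54, 38.8839) (54, 68.1879)]
10. shoelace: 1005.4797

Area of P5's cell: 1005.4797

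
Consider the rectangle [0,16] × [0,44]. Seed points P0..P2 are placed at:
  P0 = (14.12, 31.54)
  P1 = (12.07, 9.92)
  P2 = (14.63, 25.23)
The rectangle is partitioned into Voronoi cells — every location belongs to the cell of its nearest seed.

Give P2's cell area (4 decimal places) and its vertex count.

Area of P2's cell: 150.4027 (4 vertices)

1. box [0,16]×[0,44]: [(0, 0) (16, 0) (16, 44) (0, 44)]
2. ⊥bis P2·P0 via (14.375,28.385): [(0, 27.2232) (0, 0) (16, 0) (16, 28.5163)]  |A|=445.9159
3. ⊥bis P2·P1 via (13.35,17.575): [(0, 27.2232) (0, 19.8073) (16, 17.1319) (16, 28.5163)]  |A|=150.4027
4. canonical 4-gon: [(0, 27.2232) (0, 19.8073) (16, 17.1319) (16, 28.5163)]
5. shoelace: 150.4027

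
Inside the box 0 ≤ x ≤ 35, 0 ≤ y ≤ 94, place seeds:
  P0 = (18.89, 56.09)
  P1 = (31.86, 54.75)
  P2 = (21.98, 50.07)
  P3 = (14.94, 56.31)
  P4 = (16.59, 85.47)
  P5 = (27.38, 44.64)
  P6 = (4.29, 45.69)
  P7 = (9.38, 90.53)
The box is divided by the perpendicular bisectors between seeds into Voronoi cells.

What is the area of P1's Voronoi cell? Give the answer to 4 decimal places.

Area of P1's cell: 209.7324

1. box [0,35]×[0,94]: [(0, 0) (35, 0) (35, 94) (0, 94)]
2. ⊥bis P1·P0 via (25.375,55.42): [(19.6493, 0) (35, 0) (35, 94) (29.3609, 94)]  |A|=986.522
3. ⊥bis P1·P2 via (26.92,52.41): [(25.3963, 55.6266) (35, 35.3522) (35, 94) (29.3609, 94)]  |A|=389.8121
4. ⊥bis P1·P3 via (23.4,55.53): [(25.3963, 55.6266) (35, 35.3522) (35, 94) (29.3609, 94)]  |A|=389.8121
5. ⊥bis P1·P4 via (24.225,70.11): [(27.0371, 71.5078) (25.3963, 55.6266) (35, 35.3522) (35, 75.4659)]  |A|=252.602
6. ⊥bis P1·P5 via (29.62,49.695): [(27.0371, 71.5078) (25.3963, 55.6266) (27.8304, 50.488) (35, 47.311) (35, 75.4659)]  |A|=209.7324
7. ⊥bis P1·P6 via (18.075,50.22): [(27.0371, 71.5078) (25.3963, 55.6266) (27.8304, 50.488) (35, 47.311) (35, 75.4659)]  |A|=209.7324
8. ⊥bis P1·P7 via (20.62,72.64): [(27.0371, 71.5078) (25.3963, 55.6266) (27.8304, 50.488) (35, 47.311) (35, 75.4659)]  |A|=209.7324
9. canonical 5-gon: [(27.0371, 71.5078) (25.3963, 55.6266) (27.8304, 50.488) (35, 47.311) (35, 75.4659)]
10. shoelace: 209.7324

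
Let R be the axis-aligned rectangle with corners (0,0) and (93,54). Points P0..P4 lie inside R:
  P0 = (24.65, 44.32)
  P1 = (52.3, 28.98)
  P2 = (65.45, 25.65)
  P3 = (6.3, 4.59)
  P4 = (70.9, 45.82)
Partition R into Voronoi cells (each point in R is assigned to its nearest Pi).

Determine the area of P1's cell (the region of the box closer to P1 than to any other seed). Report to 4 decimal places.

1. box [0,93]×[0,54]: [(0, 0) (93, 0) (93, 54) (0, 54)]
2. ⊥bis P1·P0 via (38.475,36.65): [(18.1419, 0) (93, 0) (93, 54) (48.1006, 54)]  |A|=3233.4521
3. ⊥bis P1·P2 via (58.875,27.315): [(18.1419, 0) (51.958, 0) (65.6325, 54) (48.1006, 54)]  |A|=1386.3947
4. ⊥bis P1·P3 via (29.3,16.785): [(28.3979, 18.4863) (38.1997, 0) (51.958, 0) (65.6325, 54) (48.1006, 54)]  |A|=1200.997
5. ⊥bis P1·P4 via (61.6,37.4): [(47.5194, 52.9523) (28.3979, 18.4863) (38.1997, 0) (51.958, 0) (61.4663, 37.5477)]  |A|=1044.994
6. canonical 5-gon: [(47.5194, 52.9523) (28.3979, 18.4863) (38.1997, 0) (51.958, 0) (61.4663, 37.5477)]
7. shoelace: 1044.994

Area of P1's cell: 1044.9940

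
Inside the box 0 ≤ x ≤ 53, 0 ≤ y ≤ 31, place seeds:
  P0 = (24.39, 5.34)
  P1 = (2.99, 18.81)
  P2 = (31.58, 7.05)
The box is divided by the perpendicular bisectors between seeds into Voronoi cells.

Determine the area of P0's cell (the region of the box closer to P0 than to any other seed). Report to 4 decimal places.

1. box [0,53]×[0,31]: [(0, 0) (53, 0) (53, 31) (0, 31)]
2. ⊥bis P0·P1 via (13.69,12.075): [(6.0895, 0) (53, 0) (53, 31) (25.6021, 31)]  |A|=1151.7793
3. ⊥bis P0·P2 via (27.985,6.195): [(23.0499, 26.9453) (6.0895, 0) (29.4584, 0)]  |A|=314.8402
4. canonical 3-gon: [(23.0499, 26.9453) (6.0895, 0) (29.4584, 0)]
5. shoelace: 314.8402

Area of P0's cell: 314.8402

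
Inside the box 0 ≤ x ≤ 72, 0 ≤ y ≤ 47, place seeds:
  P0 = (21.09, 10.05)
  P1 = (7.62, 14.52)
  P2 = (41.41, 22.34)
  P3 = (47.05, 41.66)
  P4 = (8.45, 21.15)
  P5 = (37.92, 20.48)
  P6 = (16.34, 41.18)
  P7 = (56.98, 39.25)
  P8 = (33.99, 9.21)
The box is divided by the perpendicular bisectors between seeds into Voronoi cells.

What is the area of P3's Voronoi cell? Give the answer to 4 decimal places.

1. box [0,72]×[0,47]: [(0, 0) (72, 0) (72, 47) (0, 47)]
2. ⊥bis P3·P0 via (34.07,25.855): [(65.5521, 0) (72, 0) (72, 47) (8.3229, 47)]  |A|=1647.9352
3. ⊥bis P3·P1 via (27.335,28.09): [(22.116, 35.6723) (65.5521, 0) (72, 0) (72, 47) (14.3191, 47)]  |A|=1613.974
4. ⊥bis P3·P2 via (44.23,32): [(19.7185, 39.1555) (72, 23.8932) (72, 47) (14.3191, 47)]  |A|=830.2664
5. ⊥bis P3·P4 via (27.75,31.405): [(24.3502, 37.8034) (72, 23.8932) (72, 47) (19.4636, 47)]  |A|=792.0938
6. ⊥bis P3·P5 via (42.485,31.07): [(23.6032, 39.2093) (32.1401, 35.5294) (72, 23.8932) (72, 47) (19.4636, 47)]  |A|=787.4673
7. ⊥bis P3·P6 via (31.695,41.42): [(31.7847, 35.6826) (32.1401, 35.5294) (72, 23.8932) (72, 47) (31.6078, 47)]  |A|=694.177
8. ⊥bis P3·P7 via (52.015,40.455): [(31.7847, 35.6826) (32.1401, 35.5294) (49.5837, 30.4371) (53.6035, 47) (31.6078, 47)]  |A|=282.8428
9. ⊥bis P3·P8 via (40.52,25.435): [(31.7847, 35.6826) (32.1401, 35.5294) (49.5837, 30.4371) (53.6035, 47) (31.6078, 47)]  |A|=282.8428
10. canonical 5-gon: [(31.7847, 35.6826) (32.1401, 35.5294) (49.5837, 30.4371) (53.6035, 47) (31.6078, 47)]
11. shoelace: 282.8428

Area of P3's cell: 282.8428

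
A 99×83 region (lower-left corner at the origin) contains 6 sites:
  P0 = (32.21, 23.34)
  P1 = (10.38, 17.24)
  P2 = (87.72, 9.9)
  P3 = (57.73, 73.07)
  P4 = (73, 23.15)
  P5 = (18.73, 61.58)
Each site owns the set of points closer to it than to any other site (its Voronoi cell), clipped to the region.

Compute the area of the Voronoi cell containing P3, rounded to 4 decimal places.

Area of P3's cell: 1967.6987

1. box [0,99]×[0,83]: [(0, 0) (99, 0) (99, 83) (0, 83)]
2. ⊥bis P3·P0 via (44.97,48.205): [(0, 71.2823) (99, 20.4784) (99, 83) (0, 83)]  |A|=3674.8469
3. ⊥bis P3·P1 via (34.055,45.155): [(0, 74.0374) (8.2256, 67.0611) (99, 20.4784) (99, 83) (0, 83)]  |A|=3663.5156
4. ⊥bis P3·P2 via (72.725,41.485): [(0, 74.0374) (8.2256, 67.0611) (65.11, 37.8698) (99, 53.9591) (99, 83) (0, 83)]  |A|=3096.1843
5. ⊥bis P3·P4 via (65.365,48.11): [(0, 74.0374) (8.2256, 67.0611) (52.7028, 44.2368) (99, 58.3986) (99, 83) (0, 83)]  |A|=2785.7151
6. ⊥bis P3·P5 via (38.23,67.325): [(43.6659, 48.8742) (52.7028, 44.2368) (99, 58.3986) (99, 83) (33.6119, 83)]  |A|=1967.6987
7. canonical 5-gon: [(43.6659, 48.8742) (52.7028, 44.2368) (99, 58.3986) (99, 83) (33.6119, 83)]
8. shoelace: 1967.6987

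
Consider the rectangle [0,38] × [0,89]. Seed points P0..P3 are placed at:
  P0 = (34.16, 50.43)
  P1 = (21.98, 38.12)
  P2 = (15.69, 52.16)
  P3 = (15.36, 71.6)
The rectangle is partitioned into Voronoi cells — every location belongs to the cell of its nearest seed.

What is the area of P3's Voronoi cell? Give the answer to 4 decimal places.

Area of P3's cell: 964.8988

1. box [0,38]×[0,89]: [(0, 0) (38, 0) (38, 89) (0, 89)]
2. ⊥bis P3·P0 via (24.76,61.015): [(0, 39.0269) (38, 72.7728) (38, 89) (0, 89)]  |A|=1257.8062
3. ⊥bis P3·P1 via (18.67,54.86): [(0, 51.1684) (17.5882, 54.6461) (38, 72.7728) (38, 89) (0, 89)]  |A|=1151.0328
4. ⊥bis P3·P2 via (15.525,61.88): [(0, 61.6165) (25.933, 62.0567) (38, 72.7728) (38, 89) (0, 89)]  |A|=964.8988
5. canonical 5-gon: [(0, 61.6165) (25.933, 62.0567) (38, 72.7728) (38, 89) (0, 89)]
6. shoelace: 964.8988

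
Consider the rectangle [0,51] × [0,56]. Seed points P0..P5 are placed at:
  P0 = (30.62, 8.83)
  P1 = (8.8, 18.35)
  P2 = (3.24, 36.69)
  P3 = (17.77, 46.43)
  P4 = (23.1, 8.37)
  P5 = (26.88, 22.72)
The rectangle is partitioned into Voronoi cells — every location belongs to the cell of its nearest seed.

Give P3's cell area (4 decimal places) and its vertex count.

1. box [0,51]×[0,56]: [(0, 0) (51, 0) (51, 56) (0, 56)]
2. ⊥bis P3·P0 via (24.195,27.63): [(0, 19.3612) (51, 36.7908) (51, 56) (0, 56)]  |A|=1424.1245
3. ⊥bis P3·P1 via (13.285,32.39): [(0, 36.6338) (26.1231, 28.2889) (51, 36.7908) (51, 56) (0, 56)]  |A|=1198.5177
4. ⊥bis P3·P2 via (10.505,41.56): [(17.5694, 31.0214) (26.1231, 28.2889) (51, 36.7908) (51, 56) (0.8253, 56)]  |A|=1018.0833
5. ⊥bis P3·P4 via (20.435,27.4): [(17.5694, 31.0214) (26.1231, 28.2889) (51, 36.7908) (51, 56) (0.8253, 56)]  |A|=1018.0833
6. ⊥bis P3·P5 via (22.325,34.575): [(16.6492, 32.3942) (51, 45.5927) (51, 56) (0.8253, 56)]  |A|=770.9566
7. canonical 4-gon: [(16.6492, 32.3942) (51, 45.5927) (51, 56) (0.8253, 56)]
8. shoelace: 770.9566

Area of P3's cell: 770.9566 (4 vertices)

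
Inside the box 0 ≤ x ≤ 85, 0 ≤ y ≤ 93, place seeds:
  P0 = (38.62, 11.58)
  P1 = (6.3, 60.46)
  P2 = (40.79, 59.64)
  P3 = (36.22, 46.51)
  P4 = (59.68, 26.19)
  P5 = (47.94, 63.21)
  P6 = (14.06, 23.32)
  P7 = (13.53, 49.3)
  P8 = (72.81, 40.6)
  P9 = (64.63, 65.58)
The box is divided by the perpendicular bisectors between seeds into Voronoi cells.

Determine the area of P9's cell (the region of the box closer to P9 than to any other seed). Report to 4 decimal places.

Area of P9's cell: 1169.9919

1. box [0,85]×[0,93]: [(0, 0) (85, 0) (85, 93) (0, 93)]
2. ⊥bis P9·P0 via (51.625,38.58): [(0, 63.446) (85, 22.5044) (85, 93) (0, 93)]  |A|=4252.1073
3. ⊥bis P9·P1 via (35.465,63.02): [(36.9916, 45.6284) (85, 22.5044) (85, 93) (32.8335, 93)]  |A|=2927.7974
4. ⊥bis P9·P2 via (52.71,62.61): [(59.6619, 34.7089) (85, 22.5044) (85, 93) (45.138, 93)]  |A|=2054.9137
5. ⊥bis P9·P3 via (50.425,56.045): [(56.6602, 46.7559) (67.1762, 31.0895) (85, 22.5044) (85, 93) (45.138, 93)]  |A|=2015.0832
6. ⊥bis P9·P4 via (62.155,45.885): [(56.6602, 46.7559) (56.7925, 46.5589) (85, 43.0142) (85, 93) (45.138, 93)]  |A|=1632.5293
7. ⊥bis P9·P5 via (56.285,64.395): [(58.8545, 46.2998) (85, 43.0142) (85, 93) (52.2231, 93)]  |A|=1418.797
8. ⊥bis P9·P6 via (39.345,44.45): [(58.8545, 46.2998) (85, 43.0142) (85, 93) (52.2231, 93)]  |A|=1418.797
9. ⊥bis P9·P7 via (39.08,57.44): [(58.8545, 46.2998) (85, 43.0142) (85, 93) (52.2231, 93)]  |A|=1418.797
10. ⊥bis P9·P8 via (68.72,53.09): [(58.3715, 49.7013) (85, 58.4211) (85, 93) (52.2231, 93)]  |A|=1169.9919
11. canonical 4-gon: [(58.3715, 49.7013) (85, 58.4211) (85, 93) (52.2231, 93)]
12. shoelace: 1169.9919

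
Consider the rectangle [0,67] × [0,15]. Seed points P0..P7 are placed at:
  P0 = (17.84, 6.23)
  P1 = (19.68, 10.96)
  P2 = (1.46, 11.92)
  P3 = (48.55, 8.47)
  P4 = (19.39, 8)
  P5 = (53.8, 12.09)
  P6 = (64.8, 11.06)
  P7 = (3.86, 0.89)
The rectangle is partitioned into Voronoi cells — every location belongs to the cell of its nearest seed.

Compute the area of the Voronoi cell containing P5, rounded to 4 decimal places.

1. box [0,67]×[0,15]: [(0, 0) (67, 0) (67, 15) (0, 15)]
2. ⊥bis P5·P0 via (35.82,9.16): [(37.3127, 0) (67, 0) (67, 15) (34.8683, 15)]  |A|=463.6423
3. ⊥bis P5·P1 via (36.74,11.525): [(37.073, 1.4711) (37.3127, 0) (67, 0) (67, 15) (36.6249, 15)]  |A|=451.76
4. ⊥bis P5·P2 via (27.63,12.005): [(37.073, 1.4711) (37.3127, 0) (67, 0) (67, 15) (36.6249, 15)]  |A|=451.76
5. ⊥bis P5·P3 via (51.175,10.28): [(58.2633, 0) (67, 0) (67, 15) (47.9204, 15)]  |A|=208.6219
6. ⊥bis P5·P4 via (36.595,10.045): [(58.2633, 0) (67, 0) (67, 15) (47.9204, 15)]  |A|=208.6219
7. ⊥bis P5·P6 via (59.3,11.575): [(58.2218, 0.0602) (59.6207, 15) (47.9204, 15)]  |A|=87.3998
8. ⊥bis P5·P7 via (28.83,6.49): [(58.2218, 0.0602) (59.6207, 15) (47.9204, 15)]  |A|=87.3998
9. canonical 3-gon: [(58.2218, 0.0602) (59.6207, 15) (47.9204, 15)]
10. shoelace: 87.3998

Area of P5's cell: 87.3998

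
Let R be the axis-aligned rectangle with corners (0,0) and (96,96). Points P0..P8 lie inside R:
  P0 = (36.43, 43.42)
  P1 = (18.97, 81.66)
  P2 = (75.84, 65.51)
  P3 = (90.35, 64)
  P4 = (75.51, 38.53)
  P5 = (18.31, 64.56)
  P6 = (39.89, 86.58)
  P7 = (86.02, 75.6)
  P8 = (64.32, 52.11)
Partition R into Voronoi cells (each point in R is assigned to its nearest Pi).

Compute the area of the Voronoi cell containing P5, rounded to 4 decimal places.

Area of P5's cell: 986.3213

1. box [0,96]×[0,96]: [(0, 0) (96, 0) (96, 96) (0, 96)]
2. ⊥bis P5·P0 via (27.37,53.99): [(0, 30.53) (76.3817, 96) (0, 96)]  |A|=2500.3539
3. ⊥bis P5·P1 via (18.64,73.11): [(0, 73.8294) (0, 30.53) (48.3393, 71.9637)]  |A|=1046.5329
4. ⊥bis P5·P2 via (47.075,65.035): [(46.9597, 72.017) (0, 73.8294) (0, 30.53) (46.9798, 70.7984)]  |A|=1045.6929
5. ⊥bis P5·P3 via (54.33,64.28): [(46.9597, 72.017) (0, 73.8294) (0, 30.53) (46.9798, 70.7984)]  |A|=1045.6929
6. ⊥bis P5·P4 via (46.91,51.545): [(46.9597, 72.017) (0, 73.8294) (0, 30.53) (46.9798, 70.7984)]  |A|=1045.6929
7. ⊥bis P5·P6 via (29.1,75.57): [(32.1419, 72.5889) (0, 73.8294) (0, 30.53) (40.0392, 64.8493)]  |A|=986.3213
8. ⊥bis P5·P7 via (52.165,70.08): [(32.1419, 72.5889) (0, 73.8294) (0, 30.53) (40.0392, 64.8493)]  |A|=986.3213
9. ⊥bis P5·P8 via (41.315,58.335): [(32.1419, 72.5889) (0, 73.8294) (0, 30.53) (40.0392, 64.8493)]  |A|=986.3213
10. canonical 4-gon: [(32.1419, 72.5889) (0, 73.8294) (0, 30.53) (40.0392, 64.8493)]
11. shoelace: 986.3213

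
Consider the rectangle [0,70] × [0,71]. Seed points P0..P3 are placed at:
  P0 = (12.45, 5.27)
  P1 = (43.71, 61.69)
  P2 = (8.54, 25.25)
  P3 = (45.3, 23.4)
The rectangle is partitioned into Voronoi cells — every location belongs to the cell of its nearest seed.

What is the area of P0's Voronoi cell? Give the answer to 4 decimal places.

1. box [0,70]×[0,71]: [(0, 0) (70, 0) (70, 71) (0, 71)]
2. ⊥bis P0·P1 via (28.08,33.48): [(0, 49.038) (0, 0) (70, 0) (70, 10.2539)]  |A|=2075.2139
3. ⊥bis P0·P2 via (10.495,15.26): [(47.7914, 22.5587) (0, 13.2062) (0, 0) (70, 0) (70, 10.2539)]  |A|=1218.9885
4. ⊥bis P0·P3 via (28.875,14.335): [(26.6226, 18.4161) (0, 13.2062) (0, 0) (36.7865, 0)]  |A|=514.5238
5. canonical 4-gon: [(26.6226, 18.4161) (0, 13.2062) (0, 0) (36.7865, 0)]
6. shoelace: 514.5238

Area of P0's cell: 514.5238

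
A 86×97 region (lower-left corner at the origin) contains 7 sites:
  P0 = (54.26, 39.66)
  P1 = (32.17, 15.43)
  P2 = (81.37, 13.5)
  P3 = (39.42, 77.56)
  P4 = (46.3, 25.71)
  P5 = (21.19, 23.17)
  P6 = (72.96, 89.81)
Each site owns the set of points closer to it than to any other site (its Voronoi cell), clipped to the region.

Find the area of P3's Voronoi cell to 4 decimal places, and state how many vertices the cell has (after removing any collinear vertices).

Area of P3's cell: 2328.2308 (5 vertices)

1. box [0,86]×[0,97]: [(0, 0) (86, 0) (86, 97) (0, 97)]
2. ⊥bis P3·P0 via (46.84,58.61): [(0, 40.2695) (86, 73.9434) (86, 97) (0, 97)]  |A|=3430.8477
3. ⊥bis P3·P1 via (35.795,46.495): [(0, 50.6719) (20.4673, 48.2836) (86, 73.9434) (86, 97) (0, 97)]  |A|=3324.3924
4. ⊥bis P3·P2 via (60.395,45.53): [(0, 50.6719) (20.4673, 48.2836) (86, 73.9434) (86, 97) (0, 97)]  |A|=3324.3924
5. ⊥bis P3·P4 via (42.86,51.635): [(0, 50.6719) (18.9431, 48.4615) (21.9357, 48.8585) (86, 73.9434) (86, 97) (0, 97)]  |A|=3323.8237
6. ⊥bis P3·P5 via (30.305,50.365): [(0, 60.5224) (27.8686, 51.1816) (86, 73.9434) (86, 97) (0, 97)]  |A|=3148.6378
7. ⊥bis P3·P6 via (56.19,83.685): [(0, 60.5224) (27.8686, 51.1816) (63.0326, 64.9503) (51.3269, 97) (0, 97)]  |A|=2328.2308
8. canonical 5-gon: [(0, 60.5224) (27.8686, 51.1816) (63.0326, 64.9503) (51.3269, 97) (0, 97)]
9. shoelace: 2328.2308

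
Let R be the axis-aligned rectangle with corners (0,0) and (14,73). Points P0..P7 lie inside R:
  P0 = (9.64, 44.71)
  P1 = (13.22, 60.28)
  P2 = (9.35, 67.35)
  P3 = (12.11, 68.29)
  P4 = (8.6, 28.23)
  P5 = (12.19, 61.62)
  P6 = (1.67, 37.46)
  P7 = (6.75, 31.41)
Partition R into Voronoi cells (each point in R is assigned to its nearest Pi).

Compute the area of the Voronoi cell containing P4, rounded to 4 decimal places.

1. box [0,14]×[0,73]: [(0, 0) (14, 0) (14, 73) (0, 73)]
2. ⊥bis P4·P0 via (9.12,36.47): [(0, 37.0455) (0, 0) (14, 0) (14, 36.162)]  |A|=512.453
3. ⊥bis P4·P1 via (10.91,44.255): [(0, 37.0455) (0, 0) (14, 0) (14, 36.162)]  |A|=512.453
4. ⊥bis P4·P2 via (8.975,47.79): [(0, 37.0455) (0, 0) (14, 0) (14, 36.162)]  |A|=512.453
5. ⊥bis P4·P3 via (10.355,48.26): [(0, 37.0455) (0, 0) (14, 0) (14, 36.162)]  |A|=512.453
6. ⊥bis P4·P5 via (10.395,44.925): [(0, 37.0455) (0, 0) (14, 0) (14, 36.162)]  |A|=512.453
7. ⊥bis P4·P6 via (5.135,32.845): [(9.8977, 36.4209) (0, 28.9896) (0, 0) (14, 0) (14, 36.162)]  |A|=472.5852
8. ⊥bis P4·P7 via (7.675,29.82): [(0, 25.355) (0, 0) (14, 0) (14, 33.4996)]  |A|=411.9824
9. canonical 4-gon: [(0, 25.355) (0, 0) (14, 0) (14, 33.4996)]
10. shoelace: 411.9824

Area of P4's cell: 411.9824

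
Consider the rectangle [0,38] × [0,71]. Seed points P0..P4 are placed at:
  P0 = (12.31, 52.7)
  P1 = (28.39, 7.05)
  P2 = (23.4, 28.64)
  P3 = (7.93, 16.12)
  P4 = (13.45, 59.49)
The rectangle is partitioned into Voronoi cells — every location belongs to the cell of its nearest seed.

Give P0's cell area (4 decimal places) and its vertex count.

Area of P0's cell: 518.3328 (5 vertices)

1. box [0,38]×[0,71]: [(0, 0) (38, 0) (38, 71) (0, 71)]
2. ⊥bis P0·P1 via (20.35,29.875): [(0, 22.7068) (38, 36.0921) (38, 71) (0, 71)]  |A|=1580.8202
3. ⊥bis P0·P2 via (17.855,40.67): [(0, 32.4401) (38, 49.9555) (38, 71) (0, 71)]  |A|=1132.4849
4. ⊥bis P0·P3 via (10.12,34.41): [(0, 35.6217) (5.4793, 34.9657) (38, 49.9555) (38, 71) (0, 71)]  |A|=1123.7682
5. ⊥bis P0·P4 via (12.88,56.095): [(0, 58.2575) (0, 35.6217) (5.4793, 34.9657) (38, 49.9555) (38, 51.8775)]  |A|=518.3328
6. canonical 5-gon: [(0, 58.2575) (0, 35.6217) (5.4793, 34.9657) (38, 49.9555) (38, 51.8775)]
7. shoelace: 518.3328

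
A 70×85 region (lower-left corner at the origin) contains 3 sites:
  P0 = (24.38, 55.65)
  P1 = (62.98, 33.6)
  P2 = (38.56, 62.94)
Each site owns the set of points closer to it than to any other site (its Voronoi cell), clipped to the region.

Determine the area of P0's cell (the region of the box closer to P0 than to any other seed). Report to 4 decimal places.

Area of P0's cell: 2526.4715

1. box [0,70]×[0,85]: [(0, 0) (70, 0) (70, 85) (0, 85)]
2. ⊥bis P0·P1 via (43.68,44.625): [(0, 0) (18.1883, 0) (66.744, 85) (0, 85)]  |A|=3609.6191
3. ⊥bis P0·P2 via (31.47,59.295): [(0, 0) (18.1883, 0) (41.2231, 40.324) (18.2549, 85) (0, 85)]  |A|=2526.4715
4. canonical 5-gon: [(0, 0) (18.1883, 0) (41.2231, 40.324) (18.2549, 85) (0, 85)]
5. shoelace: 2526.4715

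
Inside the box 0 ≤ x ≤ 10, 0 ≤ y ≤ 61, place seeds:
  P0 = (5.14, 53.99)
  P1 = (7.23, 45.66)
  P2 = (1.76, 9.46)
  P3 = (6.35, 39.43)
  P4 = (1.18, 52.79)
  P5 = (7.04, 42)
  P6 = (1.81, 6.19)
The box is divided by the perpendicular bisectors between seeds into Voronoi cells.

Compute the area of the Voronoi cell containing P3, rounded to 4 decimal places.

1. box [0,10]×[0,61]: [(0, 0) (10, 0) (10, 61) (0, 61)]
2. ⊥bis P3·P0 via (5.745,46.71): [(0, 46.2326) (0, 0) (10, 0) (10, 47.0636)]  |A|=466.4809
3. ⊥bis P3·P1 via (6.79,42.545): [(0, 43.5041) (0, 0) (10, 0) (10, 42.0916)]  |A|=427.9784
4. ⊥bis P3·P2 via (4.055,24.445): [(0, 43.5041) (0, 25.066) (10, 23.5345) (10, 42.0916)]  |A|=184.9757
5. ⊥bis P3·P4 via (3.765,46.11): [(0, 43.5041) (0, 25.066) (10, 23.5345) (10, 42.0916)]  |A|=184.9757
6. ⊥bis P3·P5 via (6.695,40.715): [(0, 42.5125) (0, 25.066) (10, 23.5345) (10, 39.8277)]  |A|=168.6981
7. ⊥bis P3·P6 via (4.08,22.81): [(0, 42.5125) (0, 25.066) (10, 23.5345) (10, 39.8277)]  |A|=168.6981
8. canonical 4-gon: [(0, 42.5125) (0, 25.066) (10, 23.5345) (10, 39.8277)]
9. shoelace: 168.6981

Area of P3's cell: 168.6981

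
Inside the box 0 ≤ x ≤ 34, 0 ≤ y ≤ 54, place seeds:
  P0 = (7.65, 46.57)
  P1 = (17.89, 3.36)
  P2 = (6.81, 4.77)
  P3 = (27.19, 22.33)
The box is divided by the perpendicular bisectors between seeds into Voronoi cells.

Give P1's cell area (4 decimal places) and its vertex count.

1. box [0,34]×[0,54]: [(0, 0) (34, 0) (34, 54) (0, 54)]
2. ⊥bis P1·P0 via (12.77,24.965): [(0, 21.9387) (0, 0) (34, 0) (34, 29.9961)]  |A|=882.8928
3. ⊥bis P1·P2 via (12.35,4.065): [(15.0793, 25.5123) (11.8327, 0) (34, 0) (34, 29.9961)]  |A|=566.5429
4. ⊥bis P1·P3 via (22.54,12.845): [(14.0001, 17.0317) (11.8327, 0) (34, 0) (34, 7.2268)]  |A|=261.0403
5. canonical 4-gon: [(14.0001, 17.0317) (11.8327, 0) (34, 0) (34, 7.2268)]
6. shoelace: 261.0403

Area of P1's cell: 261.0403 (4 vertices)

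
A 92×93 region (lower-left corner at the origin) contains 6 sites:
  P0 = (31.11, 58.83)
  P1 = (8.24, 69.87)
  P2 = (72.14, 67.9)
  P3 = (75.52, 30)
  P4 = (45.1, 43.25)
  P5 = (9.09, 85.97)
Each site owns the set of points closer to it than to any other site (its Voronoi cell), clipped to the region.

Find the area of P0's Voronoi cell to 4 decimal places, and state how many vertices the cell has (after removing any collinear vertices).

Area of P0's cell: 1380.4707 (5 vertices)

1. box [0,92]×[0,93]: [(0, 0) (92, 0) (92, 93) (0, 93)]
2. ⊥bis P0·P1 via (19.675,64.35): [(0, 23.5921) (0, 0) (92, 0) (92, 93) (33.5052, 93)]  |A|=7393.2382
3. ⊥bis P0·P2 via (51.625,63.365): [(0, 23.5921) (0, 0) (65.6323, 0) (45.074, 93) (33.5052, 93)]  |A|=3985.0801
4. ⊥bis P0·P3 via (53.315,44.415): [(0, 23.5921) (0, 0) (24.4818, 0) (55.1792, 47.2867) (45.074, 93) (33.5052, 93)]  |A|=3012.1431
5. ⊥bis P0·P4 via (38.105,51.04): [(0, 23.5921) (0, 16.8238) (51.6591, 63.2108) (45.074, 93) (33.5052, 93)]  |A|=1476.1931
6. ⊥bis P0·P5 via (20.1,72.4): [(25.7892, 77.0159) (0, 23.5921) (0, 16.8238) (51.6591, 63.2108) (45.1372, 92.7139)]  |A|=1380.4707
7. canonical 5-gon: [(25.7892, 77.0159) (0, 23.5921) (0, 16.8238) (51.6591, 63.2108) (45.1372, 92.7139)]
8. shoelace: 1380.4707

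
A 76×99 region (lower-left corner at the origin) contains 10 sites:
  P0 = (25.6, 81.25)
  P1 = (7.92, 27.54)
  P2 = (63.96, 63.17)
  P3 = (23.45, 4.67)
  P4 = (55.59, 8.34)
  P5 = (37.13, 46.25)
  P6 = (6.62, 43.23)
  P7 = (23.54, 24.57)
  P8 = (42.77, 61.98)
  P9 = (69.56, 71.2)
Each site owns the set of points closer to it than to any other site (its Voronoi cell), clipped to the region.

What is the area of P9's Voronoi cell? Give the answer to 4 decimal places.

Area of P9's cell: 735.2174

1. box [0,76]×[0,99]: [(0, 0) (76, 0) (76, 99) (0, 99)]
2. ⊥bis P9·P0 via (47.58,76.225): [(30.1537, 0) (76, 0) (76, 99) (52.7868, 99)]  |A|=3418.4489
3. ⊥bis P9·P1 via (38.74,49.37): [(40.7816, 46.4877) (73.7091, 0) (76, 0) (76, 99) (52.7868, 99)]  |A|=2406.0536
4. ⊥bis P9·P2 via (66.76,67.185): [(48.4349, 79.9646) (76, 60.7412) (76, 99) (52.7868, 99)]  |A|=748.2401
5. ⊥bis P9·P3 via (46.505,37.935): [(48.4349, 79.9646) (76, 60.7412) (76, 99) (52.7868, 99)]  |A|=748.2401
6. ⊥bis P9·P4 via (62.575,39.77): [(48.4349, 79.9646) (76, 60.7412) (76, 99) (52.7868, 99)]  |A|=748.2401
7. ⊥bis P9·P5 via (53.345,58.725): [(48.4349, 79.9646) (76, 60.7412) (76, 99) (52.7868, 99)]  |A|=748.2401
8. ⊥bis P9·P6 via (38.09,57.215): [(48.4349, 79.9646) (76, 60.7412) (76, 99) (52.7868, 99)]  |A|=748.2401
9. ⊥bis P9·P7 via (46.55,47.885): [(48.4349, 79.9646) (76, 60.7412) (76, 99) (52.7868, 99)]  |A|=748.2401
10. ⊥bis P9·P8 via (56.165,66.59): [(49.6831, 85.4241) (52.5496, 77.0951) (76, 60.7412) (76, 99) (52.7868, 99)]  |A|=735.2174
11. canonical 5-gon: [(49.6831, 85.4241) (52.5496, 77.0951) (76, 60.7412) (76, 99) (52.7868, 99)]
12. shoelace: 735.2174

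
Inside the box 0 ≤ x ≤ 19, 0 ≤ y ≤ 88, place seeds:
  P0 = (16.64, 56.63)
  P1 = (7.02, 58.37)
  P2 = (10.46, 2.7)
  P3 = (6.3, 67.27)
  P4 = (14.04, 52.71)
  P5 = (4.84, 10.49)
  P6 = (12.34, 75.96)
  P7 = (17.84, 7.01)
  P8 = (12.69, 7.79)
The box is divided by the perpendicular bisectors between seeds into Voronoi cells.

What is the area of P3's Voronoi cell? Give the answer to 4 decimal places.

Area of P3's cell: 149.4532

1. box [0,19]×[0,88]: [(0, 0) (19, 0) (19, 88) (0, 88)]
2. ⊥bis P3·P0 via (11.47,61.95): [(0, 50.8034) (19, 69.2677) (19, 88) (0, 88)]  |A|=531.3246
3. ⊥bis P3·P1 via (6.66,62.82): [(0, 62.2812) (12.8833, 63.3235) (19, 69.2677) (19, 88) (0, 88)]  |A|=457.3886
4. ⊥bis P3·P2 via (8.38,34.985): [(0, 62.2812) (12.8833, 63.3235) (19, 69.2677) (19, 88) (0, 88)]  |A|=457.3886
5. ⊥bis P3·P4 via (10.17,59.99): [(0, 62.2812) (12.8833, 63.3235) (19, 69.2677) (19, 88) (0, 88)]  |A|=457.3886
6. ⊥bis P3·P5 via (5.57,38.88): [(0, 62.2812) (12.8833, 63.3235) (19, 69.2677) (19, 88) (0, 88)]  |A|=457.3886
7. ⊥bis P3·P6 via (9.32,71.615): [(0, 78.0929) (0, 62.2812) (12.8833, 63.3235) (16.3718, 66.7136)]  |A|=149.4532
8. ⊥bis P3·P7 via (12.07,37.14): [(0, 78.0929) (0, 62.2812) (12.8833, 63.3235) (16.3718, 66.7136)]  |A|=149.4532
9. ⊥bis P3·P8 via (9.495,37.53): [(0, 78.0929) (0, 62.2812) (12.8833, 63.3235) (16.3718, 66.7136)]  |A|=149.4532
10. canonical 4-gon: [(0, 78.0929) (0, 62.2812) (12.8833, 63.3235) (16.3718, 66.7136)]
11. shoelace: 149.4532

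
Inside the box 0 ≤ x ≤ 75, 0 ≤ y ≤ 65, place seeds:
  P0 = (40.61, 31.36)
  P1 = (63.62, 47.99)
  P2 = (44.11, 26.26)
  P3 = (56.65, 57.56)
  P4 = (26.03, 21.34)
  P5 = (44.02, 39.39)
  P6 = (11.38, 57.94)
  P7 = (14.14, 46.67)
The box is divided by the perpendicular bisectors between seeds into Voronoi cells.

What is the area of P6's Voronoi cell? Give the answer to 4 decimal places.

1. box [0,75]×[0,65]: [(0, 0) (75, 0) (75, 65) (0, 65)]
2. ⊥bis P6·P0 via (25.995,44.65): [(0, 16.0633) (44.5001, 65) (0, 65)]  |A|=1088.8426
3. ⊥bis P6·P1 via (37.5,52.965): [(0, 16.0633) (38.5449, 58.4511) (39.7923, 65) (0, 65)]  |A|=1073.4273
4. ⊥bis P6·P2 via (27.745,42.1): [(0, 16.0633) (38.5449, 58.4511) (39.7923, 65) (0, 65)]  |A|=1073.4273
5. ⊥bis P6·P3 via (34.015,57.75): [(0, 16.0633) (33.9787, 53.4297) (34.0759, 65) (0, 65)]  |A|=1028.537
6. ⊥bis P6·P4 via (18.705,39.64): [(0, 32.1529) (23.004, 41.3608) (33.9787, 53.4297) (34.0759, 65) (0, 65)]  |A|=843.4751
7. ⊥bis P6·P5 via (27.7,48.665): [(0, 32.1529) (23.004, 41.3608) (24.4569, 42.9586) (34.0323, 59.8071) (34.0759, 65) (0, 65)]  |A|=813.3934
8. ⊥bis P6·P7 via (12.76,52.305): [(0, 49.1801) (32.5187, 57.1439) (34.0323, 59.8071) (34.0759, 65) (0, 65)]  |A|=394.9454
9. canonical 5-gon: [(0, 49.1801) (32.5187, 57.1439) (34.0323, 59.8071) (34.0759, 65) (0, 65)]
10. shoelace: 394.9454

Area of P6's cell: 394.9454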